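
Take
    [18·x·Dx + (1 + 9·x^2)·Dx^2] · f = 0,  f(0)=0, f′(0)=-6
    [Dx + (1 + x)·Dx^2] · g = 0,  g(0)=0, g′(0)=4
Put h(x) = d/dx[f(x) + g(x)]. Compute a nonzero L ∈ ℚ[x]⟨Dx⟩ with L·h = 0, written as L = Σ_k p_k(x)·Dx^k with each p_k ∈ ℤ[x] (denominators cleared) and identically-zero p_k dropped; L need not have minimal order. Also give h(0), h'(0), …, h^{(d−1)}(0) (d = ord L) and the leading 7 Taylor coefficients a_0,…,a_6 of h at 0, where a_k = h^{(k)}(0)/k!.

L = (-18 - 54·x + 486·x^2 + 162·x^3) + (-20 - 36·x + 432·x^2 + 972·x^3 + 324·x^4)·Dx + (-1 + 17·x + 18·x^2 + 162·x^3 + 243·x^4 + 81·x^5)·Dx^2  (order 2).
h: a_k = -2, -4, 58, -4, -482, -4, 4378, …
ICs: h(0) = -2, h′(0) = -4.

f: a_k = 0, -6, 0, 18, 0, -486/5, 0, …
g: a_k = 0, 4, -2, 4/3, -1, 4/5, -2/3, …
L₀ := lclm(L_f,L_g); ord L₀ ≤ 2+2.
Differentiate: ansatz ord ≤ ord L₀ ⇒ L.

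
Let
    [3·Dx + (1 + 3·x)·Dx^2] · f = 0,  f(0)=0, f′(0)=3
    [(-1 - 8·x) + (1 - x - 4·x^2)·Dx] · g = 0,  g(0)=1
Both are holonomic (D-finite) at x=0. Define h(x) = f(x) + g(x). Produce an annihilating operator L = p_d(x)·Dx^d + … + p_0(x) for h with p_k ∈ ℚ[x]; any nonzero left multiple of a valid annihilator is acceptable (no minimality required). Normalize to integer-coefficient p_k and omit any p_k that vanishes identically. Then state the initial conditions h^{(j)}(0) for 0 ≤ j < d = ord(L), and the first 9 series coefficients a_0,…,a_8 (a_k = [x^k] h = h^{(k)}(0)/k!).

f: a_k = 0, 3, -9/2, 9, -81/4, 243/5, -243/2, 2187/7, -6561/8, …
g: a_k = 1, 1, 5, 9, 29, 65, 181, 441, 1165, …
Sum ⇒ L₀ = lclm(L_f,L_g) in ℚ(x)⟨Dx⟩.
L = (-342 - 2178·x - 6624·x^2 - 6336·x^3 - 6912·x^4)·Dx + (-36 - 696·x - 4356·x^2 - 10176·x^3 - 12960·x^4 - 11520·x^5)·Dx^2 + (13 + 101·x + 191·x^2 - 225·x^3 - 1440·x^4 - 2928·x^5 - 2304·x^6)·Dx^3  (order 3).
h: a_k = 1, 4, 1/2, 18, 35/4, 568/5, 119/2, 5274/7, 2759/8, …
ICs: h(0) = 1, h′(0) = 4, h′′(0) = 1.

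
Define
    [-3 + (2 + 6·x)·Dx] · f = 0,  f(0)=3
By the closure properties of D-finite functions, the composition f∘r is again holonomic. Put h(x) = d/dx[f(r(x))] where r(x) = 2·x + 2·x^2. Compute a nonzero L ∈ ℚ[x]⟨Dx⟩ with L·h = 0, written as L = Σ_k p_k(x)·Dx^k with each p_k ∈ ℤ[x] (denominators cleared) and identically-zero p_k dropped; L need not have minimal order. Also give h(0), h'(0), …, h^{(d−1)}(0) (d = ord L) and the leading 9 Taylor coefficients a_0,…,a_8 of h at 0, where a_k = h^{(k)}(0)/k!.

f: a_k = 3, 9/2, -27/8, 81/16, -1215/128, 5103/256, -45927/1024, 216513/2048, -8444007/32768, …
h₀=f(r): pull back L_f along r ⇒ L₀.
Derive L from L₀ (diff closure).
L = -1 + (-1 - 8·x - 18·x^2 - 12·x^3)·Dx  (order 1).
h: a_k = 9, -9, 81/2, -351/2, 6075/8, -26487/8, 233037/16, -1033479/16, 36918747/128, …
ICs: h(0) = 9.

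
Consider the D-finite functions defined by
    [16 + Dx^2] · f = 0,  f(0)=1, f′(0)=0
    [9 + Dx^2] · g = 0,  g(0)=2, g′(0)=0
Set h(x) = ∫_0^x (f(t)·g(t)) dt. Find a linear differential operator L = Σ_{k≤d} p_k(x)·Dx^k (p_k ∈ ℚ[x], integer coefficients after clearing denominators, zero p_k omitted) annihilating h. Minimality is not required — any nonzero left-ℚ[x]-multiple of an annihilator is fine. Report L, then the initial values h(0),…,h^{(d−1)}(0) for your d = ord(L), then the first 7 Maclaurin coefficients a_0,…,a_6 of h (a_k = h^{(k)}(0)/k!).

f: a_k = 1, 0, -8, 0, 32/3, 0, -256/45, …
g: a_k = 2, 0, -9, 0, 27/4, 0, -81/40, …
f·g: L₀ = L_f ⊗_s L_g, ord ≤ 2·2.
h=∫h₀ ⇒ L = L₀·Dx.
L = 49·Dx + 50·Dx^3 + Dx^5  (order 5).
h: a_k = 0, 2, 0, -25/3, 0, 1201/60, 0, …
ICs: h(0) = 0, h′(0) = 2, h′′(0) = 0, h′′′(0) = -50, h′′′′(0) = 0.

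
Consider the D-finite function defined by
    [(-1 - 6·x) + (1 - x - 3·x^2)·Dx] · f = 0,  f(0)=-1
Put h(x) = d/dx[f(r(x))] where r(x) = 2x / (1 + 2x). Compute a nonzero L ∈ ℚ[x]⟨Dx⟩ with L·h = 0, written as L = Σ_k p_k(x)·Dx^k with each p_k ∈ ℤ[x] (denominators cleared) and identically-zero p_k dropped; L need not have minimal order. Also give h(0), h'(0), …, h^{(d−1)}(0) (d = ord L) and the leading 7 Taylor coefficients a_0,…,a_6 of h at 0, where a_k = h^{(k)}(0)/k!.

L = (12 + 72·x + 576·x^2 + 672·x^3) + (-1 - 18·x - 48·x^2 + 136·x^3 + 336·x^4)·Dx  (order 1).
h: a_k = -2, -24, 0, -576, 1440, -13824, 56448, …
ICs: h(0) = -2.

f: a_k = -1, -1, -4, -7, -19, -40, -97, …
L₀ from L_f via x↦r, Dx↦r'^{-1}Dx.
Derive L from L₀ (diff closure).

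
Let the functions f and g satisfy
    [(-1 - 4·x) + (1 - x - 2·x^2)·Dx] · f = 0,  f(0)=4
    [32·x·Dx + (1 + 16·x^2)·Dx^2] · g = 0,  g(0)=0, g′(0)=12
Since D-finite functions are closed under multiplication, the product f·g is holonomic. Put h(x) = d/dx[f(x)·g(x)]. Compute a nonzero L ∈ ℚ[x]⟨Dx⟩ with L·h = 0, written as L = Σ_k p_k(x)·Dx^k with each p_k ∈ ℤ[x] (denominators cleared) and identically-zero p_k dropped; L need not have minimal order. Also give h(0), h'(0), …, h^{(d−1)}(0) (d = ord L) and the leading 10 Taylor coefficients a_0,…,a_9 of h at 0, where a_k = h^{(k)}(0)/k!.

L = (-36 + 2880·x^2 + 6144·x^3 + 18432·x^4) + (11 + 60·x - 144·x^2 - 64·x^3 + 6144·x^4 + 12288·x^5)·Dx + (-1 - 7·x - 54·x^2 - 48·x^3 - 512·x^4 + 1024·x^5 + 1536·x^6)·Dx^2  (order 2).
h: a_k = 48, 96, -336, -64, 11088, 65568/5, -751312/5, -957312/7, 91191984/35, 53614816/21, …
ICs: h(0) = 48, h′(0) = 96.

f: a_k = 4, 4, 12, 20, 44, 84, 172, 340, 684, 1364, …
g: a_k = 0, 12, 0, -64, 0, 3072/5, 0, -49152/7, 0, 262144/3, …
Product ⇒ symmetric product L₀, ord ≤ 2.
h=h₀': d/dx-closure on L₀ ⇒ L.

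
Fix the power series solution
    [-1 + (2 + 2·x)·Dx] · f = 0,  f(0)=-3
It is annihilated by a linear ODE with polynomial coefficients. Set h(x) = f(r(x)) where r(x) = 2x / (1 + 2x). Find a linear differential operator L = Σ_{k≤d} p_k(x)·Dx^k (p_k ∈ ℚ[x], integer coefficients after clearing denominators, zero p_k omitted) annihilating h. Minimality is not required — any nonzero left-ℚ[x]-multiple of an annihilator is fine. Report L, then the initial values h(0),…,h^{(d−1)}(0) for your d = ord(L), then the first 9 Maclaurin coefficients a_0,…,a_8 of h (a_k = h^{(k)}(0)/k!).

L = -1 + (1 + 6·x + 8·x^2)·Dx  (order 1).
h: a_k = -3, -3, 15/2, -39/2, 423/8, -1197/8, 7059/16, -21615/16, 547383/128, …
ICs: h(0) = -3.

f: a_k = -3, -3/2, 3/8, -3/16, 15/128, -21/256, 63/1024, -99/2048, 1287/32768, …
f∘r: x↦r, Dx↦Dx/r' in L_f ⇒ L₀.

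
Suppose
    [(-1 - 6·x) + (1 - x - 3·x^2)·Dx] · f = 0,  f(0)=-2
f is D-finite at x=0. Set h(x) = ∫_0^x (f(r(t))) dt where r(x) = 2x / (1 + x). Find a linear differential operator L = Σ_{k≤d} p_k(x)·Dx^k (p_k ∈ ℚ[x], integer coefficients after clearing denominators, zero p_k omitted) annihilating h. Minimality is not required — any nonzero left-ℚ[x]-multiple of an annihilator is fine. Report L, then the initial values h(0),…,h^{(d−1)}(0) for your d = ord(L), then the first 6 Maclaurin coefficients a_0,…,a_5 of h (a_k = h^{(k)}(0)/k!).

L = (2 + 26·x)·Dx + (-1 - x + 13·x^2 + 13·x^3)·Dx^2  (order 2).
h: a_k = 0, -2, -2, -28/3, -13, -364/5, …
ICs: h(0) = 0, h′(0) = -2.

f: a_k = -2, -2, -8, -14, -38, -80, …
f∘r: x↦r, Dx↦Dx/r' in L_f ⇒ L₀.
h=∫h₀ ⇒ L = L₀·Dx.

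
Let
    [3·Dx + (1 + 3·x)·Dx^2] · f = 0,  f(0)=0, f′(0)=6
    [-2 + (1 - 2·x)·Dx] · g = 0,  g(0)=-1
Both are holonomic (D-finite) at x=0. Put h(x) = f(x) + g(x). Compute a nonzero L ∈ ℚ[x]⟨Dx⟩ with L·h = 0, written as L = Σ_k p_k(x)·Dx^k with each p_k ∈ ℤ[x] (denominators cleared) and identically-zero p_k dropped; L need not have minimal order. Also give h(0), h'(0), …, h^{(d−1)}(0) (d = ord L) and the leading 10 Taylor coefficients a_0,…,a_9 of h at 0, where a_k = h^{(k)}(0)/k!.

L = (-144 - 72·x)·Dx + (-6 - 216·x - 144·x^2)·Dx^2 + (7 + 13·x - 36·x^2 - 36·x^3)·Dx^3  (order 3).
h: a_k = -1, 4, -13, 10, -113/2, 326/5, -307, 3478/7, -7585/4, 3862, …
ICs: h(0) = -1, h′(0) = 4, h′′(0) = -26.

f: a_k = 0, 6, -9, 18, -81/2, 486/5, -243, 4374/7, -6561/4, 4374, …
g: a_k = -1, -2, -4, -8, -16, -32, -64, -128, -256, -512, …
Weyl lclm of L_f,L_g ⇒ L₀ (ord ≤ 3).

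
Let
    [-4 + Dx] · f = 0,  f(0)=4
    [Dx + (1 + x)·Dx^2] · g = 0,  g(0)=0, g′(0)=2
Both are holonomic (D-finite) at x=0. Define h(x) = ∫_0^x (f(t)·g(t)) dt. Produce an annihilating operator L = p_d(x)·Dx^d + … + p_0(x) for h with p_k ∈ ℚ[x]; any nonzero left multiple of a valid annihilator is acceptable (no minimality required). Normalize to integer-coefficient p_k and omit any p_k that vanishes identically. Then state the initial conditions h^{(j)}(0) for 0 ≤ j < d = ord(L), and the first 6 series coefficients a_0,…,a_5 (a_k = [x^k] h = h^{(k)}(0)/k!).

f: a_k = 4, 16, 32, 128/3, 128/3, 512/15, …
g: a_k = 0, 2, -1, 2/3, -1/2, 2/5, …
L₀ := L_f ⊗_s L_g (sym. prod.), ord ≤ 2.
Integrate: L := L₀·Dx.
L = (12 + 16·x)·Dx + (-7 - 8·x)·Dx^2 + (1 + x)·Dx^3  (order 3).
h: a_k = 0, 0, 4, 28/3, 38/3, 62/5, …
ICs: h(0) = 0, h′(0) = 0, h′′(0) = 8.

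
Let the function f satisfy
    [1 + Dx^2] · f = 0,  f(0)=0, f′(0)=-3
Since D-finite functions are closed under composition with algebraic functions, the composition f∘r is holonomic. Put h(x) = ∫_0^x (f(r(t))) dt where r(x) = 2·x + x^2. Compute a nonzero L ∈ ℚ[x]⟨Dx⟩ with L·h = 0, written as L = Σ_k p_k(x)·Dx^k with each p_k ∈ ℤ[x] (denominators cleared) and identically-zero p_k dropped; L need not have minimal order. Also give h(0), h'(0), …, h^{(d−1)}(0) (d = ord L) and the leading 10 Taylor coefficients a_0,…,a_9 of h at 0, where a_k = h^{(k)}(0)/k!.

L = (4 + 12·x + 12·x^2 + 4·x^3)·Dx - Dx^2 + (1 + x)·Dx^3  (order 3).
h: a_k = 0, 0, -3, -1, 1, 6/5, 11/30, -3/14, -101/420, -11/135, …
ICs: h(0) = 0, h′(0) = 0, h′′(0) = -6.

f: a_k = 0, -3, 0, 1/2, 0, -1/40, 0, 1/1680, 0, -1/120960, …
f∘r: x↦r, Dx↦Dx/r' in L_f ⇒ L₀.
Integrate: L := L₀·Dx.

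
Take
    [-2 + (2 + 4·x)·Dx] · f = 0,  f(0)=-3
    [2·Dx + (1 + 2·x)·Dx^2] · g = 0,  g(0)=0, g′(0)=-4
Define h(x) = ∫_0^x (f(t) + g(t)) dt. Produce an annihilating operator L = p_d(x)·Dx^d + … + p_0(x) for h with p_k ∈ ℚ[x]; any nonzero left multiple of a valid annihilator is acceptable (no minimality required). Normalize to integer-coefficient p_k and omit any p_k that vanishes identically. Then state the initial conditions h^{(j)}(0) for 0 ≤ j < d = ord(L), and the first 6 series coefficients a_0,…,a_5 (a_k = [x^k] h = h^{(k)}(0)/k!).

f: a_k = -3, -3, 3/2, -3/2, 15/8, -21/8, …
g: a_k = 0, -4, 4, -16/3, 8, -64/5, …
f+g: L₀ = lclm(L_f,L_g), ord ≤ 1+2.
h=∫₀ˣh₀: take L = L₀·Dx.
L = 2·Dx^2 + (5 + 10·x)·Dx^3 + (1 + 4·x + 4·x^2)·Dx^4  (order 4).
h: a_k = 0, -3, -7/2, 11/6, -41/24, 79/40, …
ICs: h(0) = 0, h′(0) = -3, h′′(0) = -7, h′′′(0) = 11.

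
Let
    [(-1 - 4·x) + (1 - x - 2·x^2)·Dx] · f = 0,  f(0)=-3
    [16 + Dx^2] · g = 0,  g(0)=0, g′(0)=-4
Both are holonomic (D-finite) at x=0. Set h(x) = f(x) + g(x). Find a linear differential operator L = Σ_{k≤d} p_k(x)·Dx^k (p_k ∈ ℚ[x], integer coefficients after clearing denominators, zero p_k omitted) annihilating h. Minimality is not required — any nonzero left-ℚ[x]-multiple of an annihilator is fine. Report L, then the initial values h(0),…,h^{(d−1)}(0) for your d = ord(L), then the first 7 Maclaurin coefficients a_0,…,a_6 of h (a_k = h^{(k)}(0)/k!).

f: a_k = -3, -3, -9, -15, -33, -63, -129, …
g: a_k = 0, -4, 0, 32/3, 0, -128/15, 0, …
h₀=f+g: left-lcm gives L₀, ord ≤ 3.
L = (368 + 1408·x - 256·x^2 + 512·x^3 + 2560·x^4 + 2048·x^5) + (-176 + 336·x + 384·x^2 - 1024·x^3 - 384·x^4 + 1536·x^5 + 1024·x^6)·Dx + (23 + 88·x - 16·x^2 + 32·x^3 + 160·x^4 + 128·x^5)·Dx^2 + (-11 + 21·x + 24·x^2 - 64·x^3 - 24·x^4 + 96·x^5 + 64·x^6)·Dx^3  (order 3).
h: a_k = -3, -7, -9, -13/3, -33, -1073/15, -129, …
ICs: h(0) = -3, h′(0) = -7, h′′(0) = -18.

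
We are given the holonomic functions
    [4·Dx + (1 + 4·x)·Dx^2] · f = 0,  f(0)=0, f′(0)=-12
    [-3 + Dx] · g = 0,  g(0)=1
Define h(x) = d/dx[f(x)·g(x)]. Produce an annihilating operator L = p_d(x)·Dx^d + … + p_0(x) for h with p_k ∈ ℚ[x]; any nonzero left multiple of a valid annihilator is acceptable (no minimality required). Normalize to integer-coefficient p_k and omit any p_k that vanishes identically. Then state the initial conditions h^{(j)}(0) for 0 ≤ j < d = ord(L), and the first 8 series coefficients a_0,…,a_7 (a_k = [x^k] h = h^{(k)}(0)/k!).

L = (51 - 72·x + 432·x^2) + (-14 - 288·x^2)·Dx + (-1 + 8·x + 48·x^2)·Dx^2  (order 2).
h: a_k = -12, -24, -138, 216, -2589/2, 5025, -414129/20, 419982/5, …
ICs: h(0) = -12, h′(0) = -24.

f: a_k = 0, -12, 24, -64, 192, -3072/5, 2048, -49152/7, …
g: a_k = 1, 3, 9/2, 9/2, 27/8, 81/40, 81/80, 243/560, …
L₀ := L_f ⊗_s L_g (sym. prod.), ord ≤ 2.
h₀' ⇒ L via d/dx closure of L₀.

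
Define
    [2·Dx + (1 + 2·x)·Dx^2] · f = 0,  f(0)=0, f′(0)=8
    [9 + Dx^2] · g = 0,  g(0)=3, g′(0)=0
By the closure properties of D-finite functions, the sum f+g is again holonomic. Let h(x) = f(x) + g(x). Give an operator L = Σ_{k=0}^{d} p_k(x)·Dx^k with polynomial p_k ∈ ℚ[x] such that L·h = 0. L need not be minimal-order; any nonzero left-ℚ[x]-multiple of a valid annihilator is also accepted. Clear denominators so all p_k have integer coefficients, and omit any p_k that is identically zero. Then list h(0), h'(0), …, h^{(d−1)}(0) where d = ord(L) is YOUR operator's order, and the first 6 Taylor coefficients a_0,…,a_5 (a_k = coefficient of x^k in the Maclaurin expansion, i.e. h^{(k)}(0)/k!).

L = (594 + 648·x + 648·x^2)·Dx + (153 + 630·x + 972·x^2 + 648·x^3)·Dx^2 + (66 + 72·x + 72·x^2)·Dx^3 + (17 + 70·x + 108·x^2 + 72·x^3)·Dx^4  (order 4).
h: a_k = 3, 8, -43/2, 32/3, -47/8, 128/5, …
ICs: h(0) = 3, h′(0) = 8, h′′(0) = -43, h′′′(0) = 64.

f: a_k = 0, 8, -8, 32/3, -16, 128/5, …
g: a_k = 3, 0, -27/2, 0, 81/8, 0, …
Weyl lclm of L_f,L_g ⇒ L₀ (ord ≤ 4).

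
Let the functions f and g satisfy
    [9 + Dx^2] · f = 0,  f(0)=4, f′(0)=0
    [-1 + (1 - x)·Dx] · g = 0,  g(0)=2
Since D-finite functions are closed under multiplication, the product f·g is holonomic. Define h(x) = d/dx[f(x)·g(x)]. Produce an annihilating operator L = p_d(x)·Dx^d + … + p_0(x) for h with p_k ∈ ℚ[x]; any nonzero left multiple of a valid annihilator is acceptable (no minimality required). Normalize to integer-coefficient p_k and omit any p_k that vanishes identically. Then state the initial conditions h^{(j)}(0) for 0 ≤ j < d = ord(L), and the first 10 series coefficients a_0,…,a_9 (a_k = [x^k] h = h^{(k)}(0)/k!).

f: a_k = 4, 0, -18, 0, 27/2, 0, -81/20, 0, 729/1120, 0, …
g: a_k = 2, 2, 2, 2, 2, 2, 2, 2, 2, 2, …
f·g: L₀ = L_f ⊗_s L_g, ord ≤ 2·1.
h=h₀': d/dx-closure on L₀ ⇒ L.
L = (7 - 18·x + 9·x^2) + (-2 + 2·x)·Dx + (1 - 2·x + x^2)·Dx^2  (order 2).
h: a_k = 8, -56, -84, -4, -5, -273/5, -637/10, -4367/70, -39303/560, -44399/560, …
ICs: h(0) = 8, h′(0) = -56.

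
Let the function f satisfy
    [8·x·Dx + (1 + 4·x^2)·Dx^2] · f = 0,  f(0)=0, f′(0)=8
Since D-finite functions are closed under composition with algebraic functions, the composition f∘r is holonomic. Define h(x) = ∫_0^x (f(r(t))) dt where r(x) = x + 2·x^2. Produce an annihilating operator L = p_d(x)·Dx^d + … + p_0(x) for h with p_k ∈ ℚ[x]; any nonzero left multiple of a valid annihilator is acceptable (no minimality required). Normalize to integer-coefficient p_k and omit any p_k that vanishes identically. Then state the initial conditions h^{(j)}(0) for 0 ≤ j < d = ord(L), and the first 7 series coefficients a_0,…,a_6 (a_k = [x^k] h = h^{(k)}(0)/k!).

f: a_k = 0, 8, 0, -32/3, 0, 128/5, 0, …
f∘r: x↦r, Dx↦Dx/r' in L_f ⇒ L₀.
Integrate: L := L₀·Dx.
L = (-4 + 8·x + 64·x^2 + 192·x^3 + 192·x^4)·Dx^2 + (1 + 4·x + 4·x^2 + 32·x^3 + 80·x^4 + 64·x^5)·Dx^3  (order 3).
h: a_k = 0, 0, 4, 16/3, -8/3, -64/5, -256/15, …
ICs: h(0) = 0, h′(0) = 0, h′′(0) = 8.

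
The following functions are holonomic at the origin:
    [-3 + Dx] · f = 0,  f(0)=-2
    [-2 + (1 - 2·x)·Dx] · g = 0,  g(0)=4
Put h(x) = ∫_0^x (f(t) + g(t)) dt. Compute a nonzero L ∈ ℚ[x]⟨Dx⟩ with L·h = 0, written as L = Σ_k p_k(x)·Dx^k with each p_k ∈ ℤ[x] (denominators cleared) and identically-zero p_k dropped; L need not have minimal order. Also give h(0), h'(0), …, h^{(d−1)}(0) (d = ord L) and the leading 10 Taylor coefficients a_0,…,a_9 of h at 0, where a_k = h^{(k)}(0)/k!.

L = (6 + 36·x)·Dx + (1 - 36·x + 36·x^2)·Dx^2 + (-1 + 8·x - 12·x^2)·Dx^3  (order 3).
h: a_k = 0, 2, 1, 7/3, 23/4, 229/20, 2479/120, 10159/280, 143117/2240, 2293031/20160, …
ICs: h(0) = 0, h′(0) = 2, h′′(0) = 2.

f: a_k = -2, -6, -9, -9, -27/4, -81/20, -81/40, -243/280, -729/2240, -243/2240, …
g: a_k = 4, 8, 16, 32, 64, 128, 256, 512, 1024, 2048, …
f+g: L₀ = lclm(L_f,L_g), ord ≤ 1+1.
h=∫h₀ ⇒ L = L₀·Dx.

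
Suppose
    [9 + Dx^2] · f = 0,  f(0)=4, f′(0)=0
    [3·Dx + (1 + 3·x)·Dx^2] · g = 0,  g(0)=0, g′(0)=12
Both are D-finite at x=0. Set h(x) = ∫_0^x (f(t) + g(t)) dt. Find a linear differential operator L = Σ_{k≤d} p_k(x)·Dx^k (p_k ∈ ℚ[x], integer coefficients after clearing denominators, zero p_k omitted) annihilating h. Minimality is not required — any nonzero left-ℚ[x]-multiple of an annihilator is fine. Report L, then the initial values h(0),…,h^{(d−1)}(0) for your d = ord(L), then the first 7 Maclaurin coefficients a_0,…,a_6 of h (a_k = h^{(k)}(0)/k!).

f: a_k = 4, 0, -18, 0, 27/2, 0, -81/20, …
g: a_k = 0, 12, -18, 36, -81, 972/5, -486, …
h₀=f+g: left-lcm gives L₀, ord ≤ 4.
h=∫h₀ ⇒ L = L₀·Dx.
L = (63 + 54·x + 81·x^2)·Dx^2 + (9 + 45·x + 81·x^2 + 81·x^3)·Dx^3 + (7 + 6·x + 9·x^2)·Dx^4 + (1 + 5·x + 9·x^2 + 9·x^3)·Dx^5  (order 5).
h: a_k = 0, 4, 6, -12, 9, -27/2, 162/5, …
ICs: h(0) = 0, h′(0) = 4, h′′(0) = 12, h′′′(0) = -72, h′′′′(0) = 216.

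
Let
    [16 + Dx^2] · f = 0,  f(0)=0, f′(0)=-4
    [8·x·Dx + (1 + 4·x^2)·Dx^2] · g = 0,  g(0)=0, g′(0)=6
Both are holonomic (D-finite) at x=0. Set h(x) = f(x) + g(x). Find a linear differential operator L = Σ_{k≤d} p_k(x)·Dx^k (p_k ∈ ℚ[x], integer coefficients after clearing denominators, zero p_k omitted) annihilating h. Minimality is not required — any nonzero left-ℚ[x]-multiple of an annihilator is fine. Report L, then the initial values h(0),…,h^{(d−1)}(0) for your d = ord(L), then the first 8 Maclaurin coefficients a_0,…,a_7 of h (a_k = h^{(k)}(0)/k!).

f: a_k = 0, -4, 0, 32/3, 0, -128/15, 0, 1024/315, …
g: a_k = 0, 6, 0, -8, 0, 96/5, 0, -384/7, …
Sum ⇒ L₀ = lclm(L_f,L_g) in ℚ(x)⟨Dx⟩.
L = (-512·x + 5120·x^3 + 4096·x^5)·Dx + (16 + 512·x^2 + 2304·x^4 + 2048·x^6)·Dx^2 + (-32·x + 320·x^3 + 256·x^5)·Dx^3 + (1 + 32·x^2 + 144·x^4 + 128·x^6)·Dx^4  (order 4).
h: a_k = 0, 2, 0, 8/3, 0, 32/3, 0, -16256/315, …
ICs: h(0) = 0, h′(0) = 2, h′′(0) = 0, h′′′(0) = 16.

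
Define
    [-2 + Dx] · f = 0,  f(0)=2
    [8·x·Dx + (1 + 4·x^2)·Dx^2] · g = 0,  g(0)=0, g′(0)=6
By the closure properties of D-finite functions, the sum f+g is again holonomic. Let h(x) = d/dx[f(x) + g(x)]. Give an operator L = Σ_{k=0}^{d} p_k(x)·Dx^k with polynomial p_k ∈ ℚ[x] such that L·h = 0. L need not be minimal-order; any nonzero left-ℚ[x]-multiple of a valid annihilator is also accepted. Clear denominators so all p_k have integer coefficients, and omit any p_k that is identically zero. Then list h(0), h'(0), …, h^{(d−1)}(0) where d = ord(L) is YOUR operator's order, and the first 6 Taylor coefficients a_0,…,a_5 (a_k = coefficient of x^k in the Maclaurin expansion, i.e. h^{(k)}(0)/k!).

f: a_k = 2, 4, 4, 8/3, 4/3, 8/15, …
g: a_k = 0, 6, 0, -8, 0, 96/5, …
Sum ⇒ L₀ = lclm(L_f,L_g) in ℚ(x)⟨Dx⟩.
Differentiate: ansatz ord ≤ ord L₀ ⇒ L.
L = (8 - 32·x - 32·x^2) + (-6 + 12·x + 8·x^2 - 16·x^3)·Dx + (1 + 2·x + 4·x^2 + 8·x^3)·Dx^2  (order 2).
h: a_k = 10, 8, -16, 16/3, 296/3, 16/15, …
ICs: h(0) = 10, h′(0) = 8.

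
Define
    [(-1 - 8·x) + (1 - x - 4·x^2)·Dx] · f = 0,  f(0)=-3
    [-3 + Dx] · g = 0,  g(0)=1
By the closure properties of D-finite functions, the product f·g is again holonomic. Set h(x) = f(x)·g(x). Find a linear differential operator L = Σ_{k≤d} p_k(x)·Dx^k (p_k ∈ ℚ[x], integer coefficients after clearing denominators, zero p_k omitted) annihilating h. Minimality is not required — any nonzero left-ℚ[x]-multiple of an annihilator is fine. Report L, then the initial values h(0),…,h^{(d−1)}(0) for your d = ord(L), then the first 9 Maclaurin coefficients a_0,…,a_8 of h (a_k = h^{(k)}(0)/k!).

f: a_k = -3, -3, -15, -27, -87, -195, -543, -1323, -3495, …
g: a_k = 1, 3, 9/2, 9/2, 27/8, 81/40, 81/80, 243/560, 729/4480, …
Product ⇒ symmetric product L₀, ord ≤ 1.
L = (4 + 5·x - 12·x^2) + (-1 + x + 4·x^2)·Dx  (order 1).
h: a_k = -3, -12, -75/2, -99, -2073/8, -3306/5, -136059/80, -243423/56, -49953243/4480, …
ICs: h(0) = -3.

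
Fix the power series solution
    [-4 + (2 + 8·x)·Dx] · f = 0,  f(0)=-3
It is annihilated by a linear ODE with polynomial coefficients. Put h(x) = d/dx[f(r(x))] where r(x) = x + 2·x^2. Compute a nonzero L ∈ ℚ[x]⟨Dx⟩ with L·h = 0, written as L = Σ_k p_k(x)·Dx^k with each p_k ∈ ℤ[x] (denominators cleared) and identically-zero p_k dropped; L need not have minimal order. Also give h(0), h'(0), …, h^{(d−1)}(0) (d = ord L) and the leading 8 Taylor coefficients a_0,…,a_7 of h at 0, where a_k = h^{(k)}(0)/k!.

L = 2 + (-1 - 8·x - 24·x^2 - 32·x^3)·Dx  (order 1).
h: a_k = -6, -12, 36, -72, 60, 216, -1176, 2928, …
ICs: h(0) = -6.

f: a_k = -3, -6, 6, -12, 30, -84, 252, -792, …
Substitute x→r, Dx→(1/r')Dx; clear ⇒ L₀.
h=h₀': d/dx-closure on L₀ ⇒ L.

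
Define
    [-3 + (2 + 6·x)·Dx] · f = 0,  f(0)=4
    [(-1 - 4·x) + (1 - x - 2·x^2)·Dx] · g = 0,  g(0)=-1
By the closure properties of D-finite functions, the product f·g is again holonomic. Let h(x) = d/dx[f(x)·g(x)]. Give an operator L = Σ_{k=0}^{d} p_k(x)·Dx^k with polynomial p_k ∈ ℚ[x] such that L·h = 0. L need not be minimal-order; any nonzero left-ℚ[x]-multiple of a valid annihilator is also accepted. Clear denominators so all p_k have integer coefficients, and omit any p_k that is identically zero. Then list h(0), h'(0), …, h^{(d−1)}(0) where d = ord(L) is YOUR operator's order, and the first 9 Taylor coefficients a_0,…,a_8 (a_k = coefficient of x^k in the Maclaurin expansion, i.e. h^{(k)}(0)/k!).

L = (27 + 282·x + 663·x^2 + 660·x^3 + 540·x^4) + (-10 - 42·x - 30·x^2 + 98·x^3 + 312·x^4 + 216·x^5)·Dx  (order 1).
h: a_k = -10, -27, -483/4, -1747/8, -51735/64, -162093/128, -2420495/512, -6175875/1024, -436998015/16384, …
ICs: h(0) = -10.

f: a_k = 4, 6, -9/2, 27/4, -405/32, 1701/64, -15309/256, 72171/512, -2814669/8192, …
g: a_k = -1, -1, -3, -5, -11, -21, -43, -85, -171, …
Sym-product of L_f,L_g gives L₀ (≤ ord 1).
Derive L from L₀ (diff closure).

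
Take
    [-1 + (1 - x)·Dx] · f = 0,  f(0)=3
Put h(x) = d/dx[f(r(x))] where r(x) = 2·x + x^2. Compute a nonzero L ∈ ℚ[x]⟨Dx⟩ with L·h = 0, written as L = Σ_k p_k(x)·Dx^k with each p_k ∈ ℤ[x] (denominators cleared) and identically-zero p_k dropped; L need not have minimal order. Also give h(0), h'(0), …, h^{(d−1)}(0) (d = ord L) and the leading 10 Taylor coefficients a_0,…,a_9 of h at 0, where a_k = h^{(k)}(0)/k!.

L = (5 + 6·x + 3·x^2) + (-1 + x + 3·x^2 + x^3)·Dx  (order 1).
h: a_k = 6, 30, 108, 348, 1050, 3042, 8568, 23640, 64206, 172230, …
ICs: h(0) = 6.

f: a_k = 3, 3, 3, 3, 3, 3, 3, 3, 3, 3, …
L₀ from L_f via x↦r, Dx↦r'^{-1}Dx.
Derive L from L₀ (diff closure).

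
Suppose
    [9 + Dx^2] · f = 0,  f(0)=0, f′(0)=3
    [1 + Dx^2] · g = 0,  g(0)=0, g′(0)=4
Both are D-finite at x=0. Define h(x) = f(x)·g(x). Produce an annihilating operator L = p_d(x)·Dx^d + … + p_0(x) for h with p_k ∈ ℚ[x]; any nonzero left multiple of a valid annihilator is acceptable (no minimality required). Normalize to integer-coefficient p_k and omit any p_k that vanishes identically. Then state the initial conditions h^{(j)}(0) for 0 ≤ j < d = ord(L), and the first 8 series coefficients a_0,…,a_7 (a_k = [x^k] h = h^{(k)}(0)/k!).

f: a_k = 0, 3, 0, -9/2, 0, 81/40, 0, -243/560, …
g: a_k = 0, 4, 0, -2/3, 0, 1/30, 0, -1/1260, …
h₀=f·g: eliminate ⇒ L₀, order ≤ 2·2.
L = 64 + 20·Dx^2 + Dx^4  (order 4).
h: a_k = 0, 0, 12, 0, -20, 0, 56/5, 0, …
ICs: h(0) = 0, h′(0) = 0, h′′(0) = 24, h′′′(0) = 0.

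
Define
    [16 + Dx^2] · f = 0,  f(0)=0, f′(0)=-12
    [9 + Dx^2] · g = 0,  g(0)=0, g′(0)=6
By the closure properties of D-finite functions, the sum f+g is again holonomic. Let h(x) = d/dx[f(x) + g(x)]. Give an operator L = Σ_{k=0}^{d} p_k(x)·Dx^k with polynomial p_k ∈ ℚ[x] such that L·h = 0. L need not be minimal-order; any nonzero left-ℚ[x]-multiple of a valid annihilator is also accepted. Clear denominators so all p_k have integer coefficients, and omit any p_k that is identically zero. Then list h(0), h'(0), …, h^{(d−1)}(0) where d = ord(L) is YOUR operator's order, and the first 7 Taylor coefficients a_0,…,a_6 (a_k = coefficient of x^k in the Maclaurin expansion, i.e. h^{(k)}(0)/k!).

L = 144 + 25·Dx^2 + Dx^4  (order 4).
h: a_k = -6, 0, 69, 0, -431/4, 0, 7463/120, …
ICs: h(0) = -6, h′(0) = 0, h′′(0) = 138, h′′′(0) = 0.

f: a_k = 0, -12, 0, 32, 0, -128/5, 0, …
g: a_k = 0, 6, 0, -9, 0, 81/20, 0, …
Sum ⇒ L₀ = lclm(L_f,L_g) in ℚ(x)⟨Dx⟩.
Differentiate: ansatz ord ≤ ord L₀ ⇒ L.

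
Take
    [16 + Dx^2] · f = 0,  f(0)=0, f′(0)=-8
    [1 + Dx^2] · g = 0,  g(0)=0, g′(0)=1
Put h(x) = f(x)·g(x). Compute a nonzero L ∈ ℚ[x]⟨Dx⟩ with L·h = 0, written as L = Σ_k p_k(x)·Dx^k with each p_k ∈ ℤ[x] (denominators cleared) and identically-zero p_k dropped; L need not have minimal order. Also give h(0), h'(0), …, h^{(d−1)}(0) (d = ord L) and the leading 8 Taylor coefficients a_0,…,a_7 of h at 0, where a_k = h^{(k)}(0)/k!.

L = 225 + 34·Dx^2 + Dx^4  (order 4).
h: a_k = 0, 0, -8, 0, 68/3, 0, -931/45, 0, …
ICs: h(0) = 0, h′(0) = 0, h′′(0) = -16, h′′′(0) = 0.

f: a_k = 0, -8, 0, 64/3, 0, -256/15, 0, 2048/315, …
g: a_k = 0, 1, 0, -1/6, 0, 1/120, 0, -1/5040, …
f·g: L₀ = L_f ⊗_s L_g, ord ≤ 2·2.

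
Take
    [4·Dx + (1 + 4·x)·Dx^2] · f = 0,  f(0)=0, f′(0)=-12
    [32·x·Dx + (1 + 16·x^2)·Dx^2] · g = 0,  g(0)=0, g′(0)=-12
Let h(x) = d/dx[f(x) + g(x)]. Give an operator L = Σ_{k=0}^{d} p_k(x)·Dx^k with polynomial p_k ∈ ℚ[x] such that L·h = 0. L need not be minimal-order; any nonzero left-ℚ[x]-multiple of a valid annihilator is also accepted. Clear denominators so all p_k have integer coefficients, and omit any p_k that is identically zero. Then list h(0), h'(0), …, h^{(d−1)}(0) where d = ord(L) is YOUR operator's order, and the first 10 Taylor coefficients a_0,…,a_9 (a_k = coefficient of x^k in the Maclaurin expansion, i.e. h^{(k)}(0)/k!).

f: a_k = 0, -12, 24, -64, 192, -3072/5, 2048, -49152/7, 24576, -262144/3, …
g: a_k = 0, -12, 0, 64, 0, -3072/5, 0, 49152/7, 0, -262144/3, …
h₀=f+g: left-lcm gives L₀, ord ≤ 4.
h₀' ⇒ L via d/dx closure of L₀.
L = (-32 - 384·x + 1536·x^2 + 2048·x^3) + (-16 - 64·x + 3072·x^3 + 4096·x^4)·Dx + (-1 + 4·x + 32·x^2 + 128·x^3 + 768·x^4 + 1024·x^5)·Dx^2  (order 2).
h: a_k = -24, 48, 0, 768, -6144, 12288, 0, 196608, -1572864, 3145728, …
ICs: h(0) = -24, h′(0) = 48.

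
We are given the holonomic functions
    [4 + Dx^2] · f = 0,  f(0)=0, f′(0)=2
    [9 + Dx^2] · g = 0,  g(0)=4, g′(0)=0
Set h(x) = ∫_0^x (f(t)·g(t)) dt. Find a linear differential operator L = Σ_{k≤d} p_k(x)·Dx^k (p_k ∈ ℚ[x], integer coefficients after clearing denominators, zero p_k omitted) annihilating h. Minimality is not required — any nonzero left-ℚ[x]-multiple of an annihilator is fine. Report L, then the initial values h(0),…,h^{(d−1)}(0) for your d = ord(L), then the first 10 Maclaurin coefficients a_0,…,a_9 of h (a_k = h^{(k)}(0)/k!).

L = 25·Dx + 26·Dx^3 + Dx^5  (order 5).
h: a_k = 0, 0, 4, 0, -31/3, 0, 781/90, 0, -19531/5040, 0, …
ICs: h(0) = 0, h′(0) = 0, h′′(0) = 8, h′′′(0) = 0, h′′′′(0) = -248.

f: a_k = 0, 2, 0, -4/3, 0, 4/15, 0, -8/315, 0, 4/2835, …
g: a_k = 4, 0, -18, 0, 27/2, 0, -81/20, 0, 729/1120, 0, …
h₀=f·g: eliminate ⇒ L₀, order ≤ 2·2.
Integrate: L := L₀·Dx.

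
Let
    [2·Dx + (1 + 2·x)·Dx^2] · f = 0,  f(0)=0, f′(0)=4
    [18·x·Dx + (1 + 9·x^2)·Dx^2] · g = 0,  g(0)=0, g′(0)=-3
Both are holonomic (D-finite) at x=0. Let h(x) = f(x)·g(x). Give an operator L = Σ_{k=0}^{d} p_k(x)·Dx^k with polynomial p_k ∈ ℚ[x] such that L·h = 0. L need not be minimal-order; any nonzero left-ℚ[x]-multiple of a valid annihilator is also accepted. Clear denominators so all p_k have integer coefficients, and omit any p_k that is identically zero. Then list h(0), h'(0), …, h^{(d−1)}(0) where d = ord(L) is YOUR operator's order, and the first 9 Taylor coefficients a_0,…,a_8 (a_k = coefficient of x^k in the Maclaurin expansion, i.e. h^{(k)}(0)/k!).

L = (792 + 3024·x + 22680·x^2 + 102384·x^3 + 174960·x^4 + 151632·x^5 + 104976·x^7)·Dx + (332 + 4752·x + 28908·x^2 + 127008·x^3 + 351216·x^4 + 542376·x^5 + 408240·x^6 + 157464·x^7 + 367416·x^8)·Dx^2 + (44 + 916·x + 6696·x^2 + 27252·x^3 + 85860·x^4 + 193428·x^5 + 279936·x^6 + 224532·x^7 + 157464·x^8 + 209952·x^9)·Dx^3 + (10 + 76·x + 418·x^2 + 1728·x^3 + 5391·x^4 + 12960·x^5 + 24948·x^6 + 34992·x^7 + 29889·x^8 + 26244·x^9 + 26244·x^10)·Dx^4  (order 4).
h: a_k = 0, 0, -12, 12, 20, -12, -924/5, 932/5, 996, …
ICs: h(0) = 0, h′(0) = 0, h′′(0) = -24, h′′′(0) = 72.

f: a_k = 0, 4, -4, 16/3, -8, 64/5, -64/3, 256/7, -64, …
g: a_k = 0, -3, 0, 9, 0, -243/5, 0, 2187/7, 0, …
Sym-product of L_f,L_g gives L₀ (≤ ord 4).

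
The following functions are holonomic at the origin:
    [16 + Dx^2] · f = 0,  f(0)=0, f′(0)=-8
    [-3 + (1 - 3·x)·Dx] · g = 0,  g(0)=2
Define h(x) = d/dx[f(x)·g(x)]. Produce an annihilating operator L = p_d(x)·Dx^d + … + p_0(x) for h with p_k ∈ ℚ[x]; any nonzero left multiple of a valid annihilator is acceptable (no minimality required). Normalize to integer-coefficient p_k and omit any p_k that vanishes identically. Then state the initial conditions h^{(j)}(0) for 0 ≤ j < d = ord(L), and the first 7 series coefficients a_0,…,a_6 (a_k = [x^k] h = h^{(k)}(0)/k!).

f: a_k = 0, -8, 0, 64/3, 0, -256/15, 0, …
g: a_k = 2, 6, 18, 54, 162, 486, 1458, …
Product ⇒ symmetric product L₀, ord ≤ 2.
Derive L from L₀ (diff closure).
L = (-2 - 96·x + 144·x^2) + (-6 + 18·x)·Dx + (1 - 6·x + 9·x^2)·Dx^2  (order 2).
h: a_k = -16, -96, -304, -1216, -14192/3, -85152/5, -2678192/45, …
ICs: h(0) = -16, h′(0) = -96.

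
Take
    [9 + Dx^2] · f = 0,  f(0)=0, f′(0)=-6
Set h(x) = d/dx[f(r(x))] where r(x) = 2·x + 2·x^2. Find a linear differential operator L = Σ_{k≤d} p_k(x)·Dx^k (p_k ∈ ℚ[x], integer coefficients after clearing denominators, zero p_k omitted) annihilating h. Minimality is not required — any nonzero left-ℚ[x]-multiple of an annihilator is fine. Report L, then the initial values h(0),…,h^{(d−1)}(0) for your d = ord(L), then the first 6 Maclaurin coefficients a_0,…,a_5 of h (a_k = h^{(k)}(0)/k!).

L = (48 + 288·x + 864·x^2 + 1152·x^3 + 576·x^4) + (-6 - 12·x)·Dx + (1 + 4·x + 4·x^2)·Dx^2  (order 2).
h: a_k = -12, -24, 216, 864, 432, -3456, …
ICs: h(0) = -12, h′(0) = -24.

f: a_k = 0, -6, 0, 9, 0, -81/20, …
Substitute x→r, Dx→(1/r')Dx; clear ⇒ L₀.
Derive L from L₀ (diff closure).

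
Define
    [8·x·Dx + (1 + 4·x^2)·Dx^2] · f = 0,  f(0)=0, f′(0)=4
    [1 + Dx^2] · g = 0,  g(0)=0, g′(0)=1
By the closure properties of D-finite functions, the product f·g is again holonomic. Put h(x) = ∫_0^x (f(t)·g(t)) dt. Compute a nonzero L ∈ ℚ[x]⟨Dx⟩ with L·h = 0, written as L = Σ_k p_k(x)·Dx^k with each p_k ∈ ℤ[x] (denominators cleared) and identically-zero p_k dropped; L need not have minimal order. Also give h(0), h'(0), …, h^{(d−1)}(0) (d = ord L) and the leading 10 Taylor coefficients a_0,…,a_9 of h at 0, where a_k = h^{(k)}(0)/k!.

f: a_k = 0, 4, 0, -16/3, 0, 64/5, 0, -256/7, 0, 1024/9, …
g: a_k = 0, 1, 0, -1/6, 0, 1/120, 0, -1/5040, 0, 1/362880, …
L₀ := L_f ⊗_s L_g (sym. prod.), ord ≤ 4.
h=∫₀ˣh₀: take L = L₀·Dx.
L = (85 + 944·x^2 + 416·x^4 + 256·x^6 + 256·x^8)·Dx + (144·x + 704·x^3 + 768·x^5 + 1024·x^7)·Dx^2 + (90 + 992·x^2 + 576·x^4 + 512·x^6 + 512·x^8)·Dx^3 + (144·x + 704·x^3 + 768·x^5 + 1024·x^7)·Dx^4 + (5 + 48·x^2 + 160·x^4 + 256·x^6 + 256·x^8)·Dx^5  (order 5).
h: a_k = 0, 0, 0, 4/3, 0, -6/5, 0, 247/126, 0, -155/36, …
ICs: h(0) = 0, h′(0) = 0, h′′(0) = 0, h′′′(0) = 8, h′′′′(0) = 0.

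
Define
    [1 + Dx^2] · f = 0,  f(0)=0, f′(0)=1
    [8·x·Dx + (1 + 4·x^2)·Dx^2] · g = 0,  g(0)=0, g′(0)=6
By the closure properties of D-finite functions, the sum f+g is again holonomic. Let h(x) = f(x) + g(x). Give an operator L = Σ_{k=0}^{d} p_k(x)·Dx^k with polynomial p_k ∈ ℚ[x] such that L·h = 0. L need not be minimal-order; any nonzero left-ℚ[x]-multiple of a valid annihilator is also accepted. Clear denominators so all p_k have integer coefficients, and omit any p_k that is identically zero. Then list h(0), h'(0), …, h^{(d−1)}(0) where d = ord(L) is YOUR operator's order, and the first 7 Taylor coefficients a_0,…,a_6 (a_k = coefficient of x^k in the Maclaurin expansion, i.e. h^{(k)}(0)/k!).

L = (-376·x + 1600·x^3 + 128·x^5)·Dx + (-7 + 76·x^2 + 432·x^4 + 64·x^6)·Dx^2 + (-376·x + 1600·x^3 + 128·x^5)·Dx^3 + (-7 + 76·x^2 + 432·x^4 + 64·x^6)·Dx^4  (order 4).
h: a_k = 0, 7, 0, -49/6, 0, 461/24, 0, …
ICs: h(0) = 0, h′(0) = 7, h′′(0) = 0, h′′′(0) = -49.

f: a_k = 0, 1, 0, -1/6, 0, 1/120, 0, …
g: a_k = 0, 6, 0, -8, 0, 96/5, 0, …
Sum ⇒ L₀ = lclm(L_f,L_g) in ℚ(x)⟨Dx⟩.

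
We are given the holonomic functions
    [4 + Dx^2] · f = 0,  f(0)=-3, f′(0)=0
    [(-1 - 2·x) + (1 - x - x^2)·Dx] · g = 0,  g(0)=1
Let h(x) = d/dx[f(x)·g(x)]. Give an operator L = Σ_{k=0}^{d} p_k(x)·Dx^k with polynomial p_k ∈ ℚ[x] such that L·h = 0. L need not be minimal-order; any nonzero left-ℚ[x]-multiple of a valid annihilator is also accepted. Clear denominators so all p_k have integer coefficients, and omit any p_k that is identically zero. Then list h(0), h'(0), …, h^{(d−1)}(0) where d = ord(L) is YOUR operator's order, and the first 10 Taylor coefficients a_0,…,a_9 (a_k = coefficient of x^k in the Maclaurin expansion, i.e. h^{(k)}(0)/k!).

f: a_k = -3, 0, 6, 0, -2, 0, 4/15, 0, -2/105, 0, …
g: a_k = 1, 1, 2, 3, 5, 8, 13, 21, 34, 55, …
Product ⇒ symmetric product L₀, ord ≤ 2.
Differentiate: ansatz ord ≤ ord L₀ ⇒ L.
L = (-6 - 16·x - 8·x^2 + 16·x^3 + 8·x^4) + (-1 + 2·x + 12·x^2 + 8·x^3)·Dx + (1 - 3·x - x^2 + 4·x^3 + 2·x^4)·Dx^2  (order 2).
h: a_k = -3, 0, -9, -20, -40, -382/5, -2177/15, -9376/35, -17079/35, -828802/945, …
ICs: h(0) = -3, h′(0) = 0.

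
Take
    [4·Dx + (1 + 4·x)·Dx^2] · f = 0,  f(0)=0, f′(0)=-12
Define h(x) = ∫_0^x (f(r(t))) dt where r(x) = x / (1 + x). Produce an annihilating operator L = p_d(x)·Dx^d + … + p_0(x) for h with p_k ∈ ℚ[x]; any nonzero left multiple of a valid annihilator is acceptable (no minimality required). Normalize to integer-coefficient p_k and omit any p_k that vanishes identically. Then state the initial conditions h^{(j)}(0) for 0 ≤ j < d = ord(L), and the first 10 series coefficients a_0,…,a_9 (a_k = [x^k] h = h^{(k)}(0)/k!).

L = (6 + 10·x)·Dx^2 + (1 + 6·x + 5·x^2)·Dx^3  (order 3).
h: a_k = 0, 0, -6, 12, -31, 468/5, -1562/5, 1116, -58593/14, 16276, …
ICs: h(0) = 0, h′(0) = 0, h′′(0) = -12.

f: a_k = 0, -12, 24, -64, 192, -3072/5, 2048, -49152/7, 24576, -262144/3, …
Substitute x→r, Dx→(1/r')Dx; clear ⇒ L₀.
Integrate: L := L₀·Dx.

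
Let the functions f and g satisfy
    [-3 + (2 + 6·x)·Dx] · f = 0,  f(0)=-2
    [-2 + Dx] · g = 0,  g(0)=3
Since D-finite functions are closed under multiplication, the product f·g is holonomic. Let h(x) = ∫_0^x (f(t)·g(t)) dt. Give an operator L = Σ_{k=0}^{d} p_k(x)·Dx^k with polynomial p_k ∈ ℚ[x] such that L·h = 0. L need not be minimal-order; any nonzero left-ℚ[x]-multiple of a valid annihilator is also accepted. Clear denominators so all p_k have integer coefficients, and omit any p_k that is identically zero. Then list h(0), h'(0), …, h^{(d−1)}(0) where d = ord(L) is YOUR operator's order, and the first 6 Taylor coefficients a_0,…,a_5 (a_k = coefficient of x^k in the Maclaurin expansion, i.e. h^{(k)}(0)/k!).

L = (-7 - 12·x)·Dx + (2 + 6·x)·Dx^2  (order 2).
h: a_k = 0, -6, -21/2, -31/4, -181/32, -241/320, …
ICs: h(0) = 0, h′(0) = -6.

f: a_k = -2, -3, 9/4, -27/8, 405/64, -1701/128, …
g: a_k = 3, 6, 6, 4, 2, 4/5, …
f·g: L₀ = L_f ⊗_s L_g, ord ≤ 1·1.
h=∫h₀ ⇒ L = L₀·Dx.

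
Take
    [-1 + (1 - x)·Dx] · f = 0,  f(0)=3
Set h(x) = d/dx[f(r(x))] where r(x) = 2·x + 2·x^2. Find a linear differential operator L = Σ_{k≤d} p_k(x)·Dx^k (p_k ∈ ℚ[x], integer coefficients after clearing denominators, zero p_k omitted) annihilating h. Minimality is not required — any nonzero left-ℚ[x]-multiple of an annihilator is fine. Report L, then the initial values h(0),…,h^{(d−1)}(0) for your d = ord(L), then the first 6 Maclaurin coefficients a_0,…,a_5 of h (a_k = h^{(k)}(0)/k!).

f: a_k = 3, 3, 3, 3, 3, 3, …
h₀=f(r): pull back L_f along r ⇒ L₀.
h=h₀': d/dx-closure on L₀ ⇒ L.
L = (6 + 12·x + 12·x^2) + (-1 + 6·x^2 + 4·x^3)·Dx  (order 1).
h: a_k = 6, 36, 144, 528, 1800, 5904, …
ICs: h(0) = 6.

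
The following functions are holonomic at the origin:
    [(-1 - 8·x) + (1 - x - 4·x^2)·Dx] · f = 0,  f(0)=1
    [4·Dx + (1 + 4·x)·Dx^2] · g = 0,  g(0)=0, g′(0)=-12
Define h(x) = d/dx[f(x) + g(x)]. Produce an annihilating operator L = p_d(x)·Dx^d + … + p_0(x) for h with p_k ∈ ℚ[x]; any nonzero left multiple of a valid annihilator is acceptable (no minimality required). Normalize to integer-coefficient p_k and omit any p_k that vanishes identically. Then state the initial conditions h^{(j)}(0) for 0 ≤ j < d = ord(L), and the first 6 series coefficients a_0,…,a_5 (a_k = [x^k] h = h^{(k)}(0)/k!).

f: a_k = 1, 1, 5, 9, 29, 65, …
g: a_k = 0, -12, 24, -64, 192, -3072/5, …
f+g: L₀ = lclm(L_f,L_g), ord ≤ 1+2.
Derive L from L₀ (diff closure).
L = (268 + 1616·x + 5504·x^2 + 4608·x^3 + 6144·x^4) + (11 + 360·x + 3008·x^2 + 7680·x^3 + 9472·x^4 + 10240·x^5)·Dx + (-7 - 67·x - 154·x^2 + 136·x^3 + 928·x^4 + 2176·x^5 + 2048·x^6)·Dx^2  (order 2).
h: a_k = -11, 58, -165, 884, -2747, 13374, …
ICs: h(0) = -11, h′(0) = 58.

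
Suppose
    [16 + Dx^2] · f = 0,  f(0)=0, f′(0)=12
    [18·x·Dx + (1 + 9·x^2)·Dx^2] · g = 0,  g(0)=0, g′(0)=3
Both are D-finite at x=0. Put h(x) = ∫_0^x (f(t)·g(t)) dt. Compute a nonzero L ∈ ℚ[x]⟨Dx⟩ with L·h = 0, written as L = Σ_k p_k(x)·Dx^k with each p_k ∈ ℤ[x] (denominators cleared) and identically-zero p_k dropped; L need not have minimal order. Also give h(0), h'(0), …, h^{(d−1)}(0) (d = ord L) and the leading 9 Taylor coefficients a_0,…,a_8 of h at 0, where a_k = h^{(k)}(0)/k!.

f: a_k = 0, 12, 0, -32, 0, 128/5, 0, -1024/105, 0, …
g: a_k = 0, 3, 0, -9, 0, 243/5, 0, -2187/7, 0, …
L₀ := L_f ⊗_s L_g (sym. prod.), ord ≤ 4.
h=∫h₀ ⇒ L = L₀·Dx.
L = (20800 + 494784·x^2 + 2923776·x^4 + 11943936·x^6 + 26873856·x^8)·Dx + (19584·x + 342144·x^3 + 2239488·x^5 + 6718464·x^7)·Dx^2 + (1700 + 42732·x^2 + 318816·x^4 + 1492992·x^6 + 3359232·x^8)·Dx^3 + (1224·x + 21384·x^3 + 139968·x^5 + 419904·x^7)·Dx^4 + (25 + 738·x^2 + 8505·x^4 + 46656·x^6 + 104976·x^8)·Dx^5  (order 5).
h: a_k = 0, 0, 0, 12, 0, -204/5, 0, 948/7, 0, …
ICs: h(0) = 0, h′(0) = 0, h′′(0) = 0, h′′′(0) = 72, h′′′′(0) = 0.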